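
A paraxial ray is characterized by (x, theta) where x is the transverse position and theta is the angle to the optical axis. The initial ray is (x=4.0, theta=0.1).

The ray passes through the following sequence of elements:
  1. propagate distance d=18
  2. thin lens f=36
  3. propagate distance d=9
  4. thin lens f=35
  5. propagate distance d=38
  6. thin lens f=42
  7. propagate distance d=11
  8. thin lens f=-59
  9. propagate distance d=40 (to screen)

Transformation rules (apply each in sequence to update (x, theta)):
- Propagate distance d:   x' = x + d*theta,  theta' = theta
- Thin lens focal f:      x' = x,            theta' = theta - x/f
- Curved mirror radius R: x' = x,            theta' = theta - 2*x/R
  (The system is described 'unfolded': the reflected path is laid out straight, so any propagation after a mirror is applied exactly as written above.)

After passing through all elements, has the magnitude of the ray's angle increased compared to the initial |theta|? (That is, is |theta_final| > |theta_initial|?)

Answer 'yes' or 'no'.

Initial: x=4.0000 theta=0.1000
After 1 (propagate distance d=18): x=5.8000 theta=0.1000
After 2 (thin lens f=36): x=5.8000 theta=-11/180 (≈-0.0611)
After 3 (propagate distance d=9): x=5.2500 theta=-11/180 (≈-0.0611)
After 4 (thin lens f=35): x=5.2500 theta=-19/90 (≈-0.2111)
After 5 (propagate distance d=38): x=-499/180 (≈-2.7722) theta=-19/90 (≈-0.2111)
After 6 (thin lens f=42): x=-499/180 (≈-2.7722) theta=-1097/7560 (≈-0.1451)
After 7 (propagate distance d=11): x=-6605/1512 (≈-4.3684) theta=-1097/7560 (≈-0.1451)
After 8 (thin lens f=-59): x=-6605/1512 (≈-4.3684) theta=-3491/15930 (≈-0.2191)
After 9 (propagate distance d=40 (to screen)): x=-1171679/89208 (≈-13.1342) theta=-3491/15930 (≈-0.2191)
|theta_initial|=0.1000 |theta_final|=3491/15930 (≈0.2191) -> increased

Answer: yes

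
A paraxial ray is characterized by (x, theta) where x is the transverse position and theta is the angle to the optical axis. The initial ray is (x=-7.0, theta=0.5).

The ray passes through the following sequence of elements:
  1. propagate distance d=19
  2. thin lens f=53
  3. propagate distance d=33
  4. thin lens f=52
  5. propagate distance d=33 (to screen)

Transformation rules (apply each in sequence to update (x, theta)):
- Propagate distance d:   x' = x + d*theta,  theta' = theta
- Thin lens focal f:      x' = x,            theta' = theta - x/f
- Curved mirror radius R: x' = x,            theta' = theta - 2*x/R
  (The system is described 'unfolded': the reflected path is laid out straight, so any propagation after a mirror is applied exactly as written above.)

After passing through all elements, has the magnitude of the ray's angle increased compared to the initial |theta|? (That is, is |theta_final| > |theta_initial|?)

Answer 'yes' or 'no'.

Initial: x=-7.0000 theta=0.5000
After 1 (propagate distance d=19): x=2.5000 theta=0.5000
After 2 (thin lens f=53): x=2.5000 theta=24/53 (≈0.4528)
After 3 (propagate distance d=33): x=1849/106 (≈17.4434) theta=24/53 (≈0.4528)
After 4 (thin lens f=52): x=1849/106 (≈17.4434) theta=647/5512 (≈0.1174)
After 5 (propagate distance d=33 (to screen)): x=117499/5512 (≈21.3169) theta=647/5512 (≈0.1174)
|theta_initial|=0.5000 |theta_final|=647/5512 (≈0.1174) -> not increased

Answer: no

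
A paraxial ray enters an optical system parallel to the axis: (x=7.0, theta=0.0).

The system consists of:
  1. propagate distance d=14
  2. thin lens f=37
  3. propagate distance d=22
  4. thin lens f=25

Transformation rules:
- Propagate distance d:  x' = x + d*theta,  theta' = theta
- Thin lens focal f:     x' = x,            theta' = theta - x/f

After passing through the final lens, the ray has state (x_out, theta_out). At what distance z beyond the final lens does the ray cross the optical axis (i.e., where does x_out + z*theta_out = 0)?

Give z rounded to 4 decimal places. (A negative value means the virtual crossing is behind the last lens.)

Answer: 9.3750

Derivation:
Initial: x=7.0000 theta=0.0000
After 1 (propagate distance d=14): x=7.0000 theta=0.0000
After 2 (thin lens f=37): x=7.0000 theta=-7/37 (≈-0.1892)
After 3 (propagate distance d=22): x=105/37 (≈2.8378) theta=-7/37 (≈-0.1892)
After 4 (thin lens f=25): x=105/37 (≈2.8378) theta=-56/185 (≈-0.3027)
z_focus = -x_out/theta_out = -(105/37)/(-56/185) = 9.3750
Rounded to 4 decimal places: z = 9.3750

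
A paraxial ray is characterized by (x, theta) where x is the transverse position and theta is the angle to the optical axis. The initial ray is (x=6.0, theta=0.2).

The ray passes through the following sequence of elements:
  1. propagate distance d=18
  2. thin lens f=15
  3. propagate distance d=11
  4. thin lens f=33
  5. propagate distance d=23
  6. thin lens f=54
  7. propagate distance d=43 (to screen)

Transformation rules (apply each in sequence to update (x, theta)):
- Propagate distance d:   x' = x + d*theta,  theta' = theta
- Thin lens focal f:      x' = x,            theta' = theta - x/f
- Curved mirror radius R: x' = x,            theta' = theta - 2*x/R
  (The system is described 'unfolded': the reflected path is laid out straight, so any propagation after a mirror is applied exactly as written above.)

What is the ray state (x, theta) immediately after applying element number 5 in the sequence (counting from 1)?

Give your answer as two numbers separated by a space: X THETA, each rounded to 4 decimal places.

Answer: -8.6776 -0.5842

Derivation:
Initial: x=6.0000 theta=0.2000
After 1 (propagate distance d=18): x=9.6000 theta=0.2000
After 2 (thin lens f=15): x=9.6000 theta=-0.4400
After 3 (propagate distance d=11): x=4.7600 theta=-0.4400
After 4 (thin lens f=33): x=4.7600 theta=-482/825 (≈-0.5842)
After 5 (propagate distance d=23): x=-7159/825 (≈-8.6776) theta=-482/825 (≈-0.5842)
Rounded to 4 decimal places: x = -8.6776, theta = -0.5842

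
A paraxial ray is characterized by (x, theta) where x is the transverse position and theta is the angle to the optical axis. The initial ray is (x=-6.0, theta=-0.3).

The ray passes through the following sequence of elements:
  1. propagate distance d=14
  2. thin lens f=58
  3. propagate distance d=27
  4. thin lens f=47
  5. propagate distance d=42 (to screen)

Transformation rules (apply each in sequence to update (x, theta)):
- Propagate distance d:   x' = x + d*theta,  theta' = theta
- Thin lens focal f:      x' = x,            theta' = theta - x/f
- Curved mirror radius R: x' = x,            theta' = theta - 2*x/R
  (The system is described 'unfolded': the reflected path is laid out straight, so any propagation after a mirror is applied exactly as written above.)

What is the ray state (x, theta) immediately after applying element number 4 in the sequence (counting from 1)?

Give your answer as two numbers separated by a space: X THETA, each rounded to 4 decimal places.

Answer: -13.5517 0.1642

Derivation:
Initial: x=-6.0000 theta=-0.3000
After 1 (propagate distance d=14): x=-10.2000 theta=-0.3000
After 2 (thin lens f=58): x=-10.2000 theta=-18/145 (≈-0.1241)
After 3 (propagate distance d=27): x=-393/29 (≈-13.5517) theta=-18/145 (≈-0.1241)
After 4 (thin lens f=47): x=-393/29 (≈-13.5517) theta=1119/6815 (≈0.1642)
Rounded to 4 decimal places: x = -13.5517, theta = 0.1642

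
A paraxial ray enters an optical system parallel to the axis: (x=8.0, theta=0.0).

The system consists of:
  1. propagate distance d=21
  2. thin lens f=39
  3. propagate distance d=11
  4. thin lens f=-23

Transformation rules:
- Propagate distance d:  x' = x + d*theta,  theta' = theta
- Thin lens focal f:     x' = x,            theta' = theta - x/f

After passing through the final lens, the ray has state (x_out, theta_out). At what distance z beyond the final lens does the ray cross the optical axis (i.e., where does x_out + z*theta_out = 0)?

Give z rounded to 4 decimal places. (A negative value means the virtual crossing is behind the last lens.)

Answer: -128.8000

Derivation:
Initial: x=8.0000 theta=0.0000
After 1 (propagate distance d=21): x=8.0000 theta=0.0000
After 2 (thin lens f=39): x=8.0000 theta=-8/39 (≈-0.2051)
After 3 (propagate distance d=11): x=224/39 (≈5.7436) theta=-8/39 (≈-0.2051)
After 4 (thin lens f=-23): x=224/39 (≈5.7436) theta=40/897 (≈0.0446)
z_focus = -x_out/theta_out = -(224/39)/(40/897) = -128.8000
Rounded to 4 decimal places: z = -128.8000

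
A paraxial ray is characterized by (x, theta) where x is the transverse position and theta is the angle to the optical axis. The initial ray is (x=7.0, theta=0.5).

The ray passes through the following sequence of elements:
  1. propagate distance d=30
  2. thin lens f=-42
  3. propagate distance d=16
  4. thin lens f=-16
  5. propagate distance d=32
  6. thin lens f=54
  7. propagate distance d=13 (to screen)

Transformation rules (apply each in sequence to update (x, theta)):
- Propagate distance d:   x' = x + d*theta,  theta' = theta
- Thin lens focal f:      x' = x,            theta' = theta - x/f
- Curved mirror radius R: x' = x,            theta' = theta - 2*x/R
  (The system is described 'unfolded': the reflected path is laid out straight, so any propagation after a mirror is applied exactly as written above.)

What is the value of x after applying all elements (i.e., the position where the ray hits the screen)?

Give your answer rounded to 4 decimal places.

Answer: 156.7921

Derivation:
Initial: x=7.0000 theta=0.5000
After 1 (propagate distance d=30): x=22.0000 theta=0.5000
After 2 (thin lens f=-42): x=22.0000 theta=43/42 (≈1.0238)
After 3 (propagate distance d=16): x=806/21 (≈38.3810) theta=43/42 (≈1.0238)
After 4 (thin lens f=-16): x=806/21 (≈38.3810) theta=575/168 (≈3.4226)
After 5 (propagate distance d=32): x=3106/21 (≈147.9048) theta=575/168 (≈3.4226)
After 6 (thin lens f=54): x=3106/21 (≈147.9048) theta=443/648 (≈0.6836)
After 7 (propagate distance d=13 (to screen)): x=711209/4536 (≈156.7921) theta=443/648 (≈0.6836)
Rounded to 4 decimal places: x = 156.7921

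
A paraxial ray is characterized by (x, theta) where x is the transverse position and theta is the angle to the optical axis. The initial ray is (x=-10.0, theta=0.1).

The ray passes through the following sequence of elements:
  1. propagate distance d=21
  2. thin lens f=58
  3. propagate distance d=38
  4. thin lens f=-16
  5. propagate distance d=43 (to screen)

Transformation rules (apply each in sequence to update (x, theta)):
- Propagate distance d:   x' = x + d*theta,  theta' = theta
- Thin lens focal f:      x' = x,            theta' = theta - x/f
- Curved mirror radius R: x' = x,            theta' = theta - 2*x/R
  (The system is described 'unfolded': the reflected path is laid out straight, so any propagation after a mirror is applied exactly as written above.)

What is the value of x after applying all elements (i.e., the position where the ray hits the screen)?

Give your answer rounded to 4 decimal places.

Answer: 14.1241

Derivation:
Initial: x=-10.0000 theta=0.1000
After 1 (propagate distance d=21): x=-7.9000 theta=0.1000
After 2 (thin lens f=58): x=-7.9000 theta=137/580 (≈0.2362)
After 3 (propagate distance d=38): x=156/145 (≈1.0759) theta=137/580 (≈0.2362)
After 4 (thin lens f=-16): x=156/145 (≈1.0759) theta=44/145 (≈0.3034)
After 5 (propagate distance d=43 (to screen)): x=2048/145 (≈14.1241) theta=44/145 (≈0.3034)
Rounded to 4 decimal places: x = 14.1241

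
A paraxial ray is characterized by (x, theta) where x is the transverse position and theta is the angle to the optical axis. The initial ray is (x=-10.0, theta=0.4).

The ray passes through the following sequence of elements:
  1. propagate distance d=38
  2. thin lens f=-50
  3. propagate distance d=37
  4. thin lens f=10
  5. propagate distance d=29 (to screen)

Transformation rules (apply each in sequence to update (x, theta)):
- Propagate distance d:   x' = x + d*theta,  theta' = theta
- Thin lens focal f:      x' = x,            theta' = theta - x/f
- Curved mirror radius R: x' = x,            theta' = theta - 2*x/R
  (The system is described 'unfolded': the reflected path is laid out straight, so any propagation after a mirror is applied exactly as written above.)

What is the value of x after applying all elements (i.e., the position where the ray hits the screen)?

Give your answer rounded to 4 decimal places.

Initial: x=-10.0000 theta=0.4000
After 1 (propagate distance d=38): x=5.2000 theta=0.4000
After 2 (thin lens f=-50): x=5.2000 theta=0.5040
After 3 (propagate distance d=37): x=23.8480 theta=0.5040
After 4 (thin lens f=10): x=23.8480 theta=-1.8808
After 5 (propagate distance d=29 (to screen)): x=-30.6952 theta=-1.8808
Rounded to 4 decimal places: x = -30.6952

Answer: -30.6952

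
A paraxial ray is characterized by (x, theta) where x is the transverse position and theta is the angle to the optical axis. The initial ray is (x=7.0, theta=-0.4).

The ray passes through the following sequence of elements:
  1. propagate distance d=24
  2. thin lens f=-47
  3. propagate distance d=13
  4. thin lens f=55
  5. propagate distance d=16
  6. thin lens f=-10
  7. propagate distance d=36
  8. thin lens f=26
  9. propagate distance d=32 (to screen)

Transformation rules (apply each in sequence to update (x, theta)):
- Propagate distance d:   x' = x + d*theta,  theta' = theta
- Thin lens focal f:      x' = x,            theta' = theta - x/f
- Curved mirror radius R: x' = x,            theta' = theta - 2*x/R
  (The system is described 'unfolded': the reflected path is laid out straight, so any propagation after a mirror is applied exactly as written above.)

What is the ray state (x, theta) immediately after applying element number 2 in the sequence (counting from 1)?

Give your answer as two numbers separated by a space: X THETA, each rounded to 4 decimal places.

Initial: x=7.0000 theta=-0.4000
After 1 (propagate distance d=24): x=-2.6000 theta=-0.4000
After 2 (thin lens f=-47): x=-2.6000 theta=-107/235 (≈-0.4553)
Rounded to 4 decimal places: x = -2.6000, theta = -0.4553

Answer: -2.6000 -0.4553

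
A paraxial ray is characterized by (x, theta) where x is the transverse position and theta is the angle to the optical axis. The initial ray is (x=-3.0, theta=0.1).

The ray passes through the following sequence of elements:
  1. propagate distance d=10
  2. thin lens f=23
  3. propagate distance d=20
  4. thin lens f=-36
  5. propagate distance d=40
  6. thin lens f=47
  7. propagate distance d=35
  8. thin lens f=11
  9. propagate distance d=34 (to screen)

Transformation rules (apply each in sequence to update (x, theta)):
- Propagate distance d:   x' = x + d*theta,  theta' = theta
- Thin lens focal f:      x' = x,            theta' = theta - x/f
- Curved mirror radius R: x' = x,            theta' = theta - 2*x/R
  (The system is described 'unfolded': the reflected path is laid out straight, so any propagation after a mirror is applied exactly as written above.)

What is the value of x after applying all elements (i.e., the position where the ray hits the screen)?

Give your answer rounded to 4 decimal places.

Initial: x=-3.0000 theta=0.1000
After 1 (propagate distance d=10): x=-2.0000 theta=0.1000
After 2 (thin lens f=23): x=-2.0000 theta=43/230 (≈0.1870)
After 3 (propagate distance d=20): x=40/23 (≈1.7391) theta=43/230 (≈0.1870)
After 4 (thin lens f=-36): x=40/23 (≈1.7391) theta=487/2070 (≈0.2353)
After 5 (propagate distance d=40): x=2308/207 (≈11.1498) theta=487/2070 (≈0.2353)
After 6 (thin lens f=47): x=2308/207 (≈11.1498) theta=-191/97290 (≈-0.0020)
After 7 (propagate distance d=35): x=215615/19458 (≈11.0810) theta=-191/97290 (≈-0.0020)
After 8 (thin lens f=11): x=215615/19458 (≈11.0810) theta=-540088/535095 (≈-1.0093)
After 9 (propagate distance d=34 (to screen)): x=-8289053/356730 (≈-23.2362) theta=-540088/535095 (≈-1.0093)
Rounded to 4 decimal places: x = -23.2362

Answer: -23.2362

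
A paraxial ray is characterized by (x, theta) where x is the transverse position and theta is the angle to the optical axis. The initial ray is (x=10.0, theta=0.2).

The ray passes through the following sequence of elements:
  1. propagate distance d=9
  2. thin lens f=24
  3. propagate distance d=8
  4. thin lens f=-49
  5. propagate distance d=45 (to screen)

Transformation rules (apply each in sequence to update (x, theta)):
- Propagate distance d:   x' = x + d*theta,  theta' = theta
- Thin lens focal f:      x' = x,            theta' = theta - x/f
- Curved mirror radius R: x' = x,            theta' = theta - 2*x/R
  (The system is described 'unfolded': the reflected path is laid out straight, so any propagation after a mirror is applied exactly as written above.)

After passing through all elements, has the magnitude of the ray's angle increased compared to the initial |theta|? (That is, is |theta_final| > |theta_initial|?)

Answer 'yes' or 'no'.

Answer: no

Derivation:
Initial: x=10.0000 theta=0.2000
After 1 (propagate distance d=9): x=11.8000 theta=0.2000
After 2 (thin lens f=24): x=11.8000 theta=-7/24 (≈-0.2917)
After 3 (propagate distance d=8): x=142/15 (≈9.4667) theta=-7/24 (≈-0.2917)
After 4 (thin lens f=-49): x=142/15 (≈9.4667) theta=-193/1960 (≈-0.0985)
After 5 (propagate distance d=45 (to screen)): x=29609/5880 (≈5.0355) theta=-193/1960 (≈-0.0985)
|theta_initial|=0.2000 |theta_final|=193/1960 (≈0.0985) -> not increased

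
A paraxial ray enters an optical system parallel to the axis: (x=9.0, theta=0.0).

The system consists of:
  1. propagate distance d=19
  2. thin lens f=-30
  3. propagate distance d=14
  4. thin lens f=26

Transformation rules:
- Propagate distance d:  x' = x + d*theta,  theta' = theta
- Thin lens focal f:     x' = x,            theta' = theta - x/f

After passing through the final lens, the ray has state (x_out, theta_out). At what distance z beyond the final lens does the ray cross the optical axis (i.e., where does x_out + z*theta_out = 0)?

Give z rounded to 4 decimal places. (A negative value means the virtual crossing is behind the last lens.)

Answer: 63.5556

Derivation:
Initial: x=9.0000 theta=0.0000
After 1 (propagate distance d=19): x=9.0000 theta=0.0000
After 2 (thin lens f=-30): x=9.0000 theta=0.3000
After 3 (propagate distance d=14): x=13.2000 theta=0.3000
After 4 (thin lens f=26): x=13.2000 theta=-27/130 (≈-0.2077)
z_focus = -x_out/theta_out = -(13.2000)/(-27/130) = 572/9 ≈ 63.5556
Rounded to 4 decimal places: z = 63.5556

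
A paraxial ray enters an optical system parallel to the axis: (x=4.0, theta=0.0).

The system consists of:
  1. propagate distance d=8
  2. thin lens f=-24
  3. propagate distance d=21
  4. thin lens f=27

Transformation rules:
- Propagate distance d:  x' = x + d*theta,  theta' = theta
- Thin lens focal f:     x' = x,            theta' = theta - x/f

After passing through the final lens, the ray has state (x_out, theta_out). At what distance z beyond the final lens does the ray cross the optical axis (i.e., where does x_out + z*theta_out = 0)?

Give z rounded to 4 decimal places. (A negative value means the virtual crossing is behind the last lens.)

Answer: 67.5000

Derivation:
Initial: x=4.0000 theta=0.0000
After 1 (propagate distance d=8): x=4.0000 theta=0.0000
After 2 (thin lens f=-24): x=4.0000 theta=1/6 (≈0.1667)
After 3 (propagate distance d=21): x=7.5000 theta=1/6 (≈0.1667)
After 4 (thin lens f=27): x=7.5000 theta=-1/9 (≈-0.1111)
z_focus = -x_out/theta_out = -(7.5000)/(-1/9) = 67.5000
Rounded to 4 decimal places: z = 67.5000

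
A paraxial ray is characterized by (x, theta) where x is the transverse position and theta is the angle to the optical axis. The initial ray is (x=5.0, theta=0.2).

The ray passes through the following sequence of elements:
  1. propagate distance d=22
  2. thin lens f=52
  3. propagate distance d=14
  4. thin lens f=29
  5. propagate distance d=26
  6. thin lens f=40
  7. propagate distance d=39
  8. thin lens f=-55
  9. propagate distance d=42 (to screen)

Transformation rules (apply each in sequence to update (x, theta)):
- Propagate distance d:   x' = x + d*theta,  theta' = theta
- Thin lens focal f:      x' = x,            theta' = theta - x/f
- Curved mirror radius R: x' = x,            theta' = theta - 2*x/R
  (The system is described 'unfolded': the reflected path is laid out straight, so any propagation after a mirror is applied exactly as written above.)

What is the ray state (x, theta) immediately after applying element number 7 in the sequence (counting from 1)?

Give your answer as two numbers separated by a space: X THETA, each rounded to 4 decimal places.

Initial: x=5.0000 theta=0.2000
After 1 (propagate distance d=22): x=9.4000 theta=0.2000
After 2 (thin lens f=52): x=9.4000 theta=1/52 (≈0.0192)
After 3 (propagate distance d=14): x=1257/130 (≈9.6692) theta=1/52 (≈0.0192)
After 4 (thin lens f=29): x=1257/130 (≈9.6692) theta=-2369/7540 (≈-0.3142)
After 5 (propagate distance d=26): x=2828/1885 (≈1.5003) theta=-2369/7540 (≈-0.3142)
After 6 (thin lens f=40): x=2828/1885 (≈1.5003) theta=-13259/37700 (≈-0.3517)
After 7 (propagate distance d=39): x=-460541/37700 (≈-12.2159) theta=-13259/37700 (≈-0.3517)
Rounded to 4 decimal places: x = -12.2159, theta = -0.3517

Answer: -12.2159 -0.3517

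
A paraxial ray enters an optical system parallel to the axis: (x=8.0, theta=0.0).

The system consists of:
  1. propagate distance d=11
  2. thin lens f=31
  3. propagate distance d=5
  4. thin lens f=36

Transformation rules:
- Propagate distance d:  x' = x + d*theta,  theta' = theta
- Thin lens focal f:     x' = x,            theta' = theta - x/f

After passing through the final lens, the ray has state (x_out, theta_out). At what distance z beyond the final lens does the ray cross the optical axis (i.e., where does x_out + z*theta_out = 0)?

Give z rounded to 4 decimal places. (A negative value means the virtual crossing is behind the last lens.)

Initial: x=8.0000 theta=0.0000
After 1 (propagate distance d=11): x=8.0000 theta=0.0000
After 2 (thin lens f=31): x=8.0000 theta=-8/31 (≈-0.2581)
After 3 (propagate distance d=5): x=208/31 (≈6.7097) theta=-8/31 (≈-0.2581)
After 4 (thin lens f=36): x=208/31 (≈6.7097) theta=-4/9 (≈-0.4444)
z_focus = -x_out/theta_out = -(208/31)/(-4/9) = 468/31 ≈ 15.0968
Rounded to 4 decimal places: z = 15.0968

Answer: 15.0968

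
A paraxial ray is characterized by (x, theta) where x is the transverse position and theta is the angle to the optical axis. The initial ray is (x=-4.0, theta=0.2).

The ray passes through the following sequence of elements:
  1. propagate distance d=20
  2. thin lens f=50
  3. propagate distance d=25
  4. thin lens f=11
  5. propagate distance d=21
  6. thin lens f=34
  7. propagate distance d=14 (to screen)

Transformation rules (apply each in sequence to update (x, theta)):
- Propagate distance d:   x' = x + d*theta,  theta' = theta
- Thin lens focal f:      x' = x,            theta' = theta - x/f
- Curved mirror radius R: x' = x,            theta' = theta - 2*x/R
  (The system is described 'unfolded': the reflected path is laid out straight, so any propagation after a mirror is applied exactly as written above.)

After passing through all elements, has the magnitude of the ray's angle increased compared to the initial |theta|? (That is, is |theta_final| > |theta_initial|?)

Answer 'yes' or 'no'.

Answer: yes

Derivation:
Initial: x=-4.0000 theta=0.2000
After 1 (propagate distance d=20): x=0.0000 theta=0.2000
After 2 (thin lens f=50): x=0.0000 theta=0.2000
After 3 (propagate distance d=25): x=5.0000 theta=0.2000
After 4 (thin lens f=11): x=5.0000 theta=-14/55 (≈-0.2545)
After 5 (propagate distance d=21): x=-19/55 (≈-0.3455) theta=-14/55 (≈-0.2545)
After 6 (thin lens f=34): x=-19/55 (≈-0.3455) theta=-457/1870 (≈-0.2444)
After 7 (propagate distance d=14 (to screen)): x=-3522/935 (≈-3.7668) theta=-457/1870 (≈-0.2444)
|theta_initial|=0.2000 |theta_final|=457/1870 (≈0.2444) -> increased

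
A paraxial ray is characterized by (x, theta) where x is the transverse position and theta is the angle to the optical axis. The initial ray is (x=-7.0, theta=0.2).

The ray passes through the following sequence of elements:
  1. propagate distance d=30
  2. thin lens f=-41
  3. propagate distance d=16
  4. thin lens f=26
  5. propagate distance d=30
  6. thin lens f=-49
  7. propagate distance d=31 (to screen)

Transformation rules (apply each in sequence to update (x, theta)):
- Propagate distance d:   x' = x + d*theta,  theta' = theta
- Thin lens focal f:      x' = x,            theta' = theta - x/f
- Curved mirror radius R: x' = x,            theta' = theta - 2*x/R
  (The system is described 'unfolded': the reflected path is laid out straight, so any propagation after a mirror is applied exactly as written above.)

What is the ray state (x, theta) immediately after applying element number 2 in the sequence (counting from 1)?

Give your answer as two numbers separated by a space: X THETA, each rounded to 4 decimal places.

Initial: x=-7.0000 theta=0.2000
After 1 (propagate distance d=30): x=-1.0000 theta=0.2000
After 2 (thin lens f=-41): x=-1.0000 theta=36/205 (≈0.1756)
Rounded to 4 decimal places: x = -1.0000, theta = 0.1756

Answer: -1.0000 0.1756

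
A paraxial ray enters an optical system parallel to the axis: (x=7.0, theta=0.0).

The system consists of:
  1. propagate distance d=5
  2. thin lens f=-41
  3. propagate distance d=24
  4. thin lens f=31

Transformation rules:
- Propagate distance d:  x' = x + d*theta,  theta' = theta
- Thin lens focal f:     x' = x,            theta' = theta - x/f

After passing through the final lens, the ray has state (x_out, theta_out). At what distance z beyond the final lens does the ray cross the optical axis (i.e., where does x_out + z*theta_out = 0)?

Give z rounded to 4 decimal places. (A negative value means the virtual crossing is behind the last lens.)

Answer: 59.2647

Derivation:
Initial: x=7.0000 theta=0.0000
After 1 (propagate distance d=5): x=7.0000 theta=0.0000
After 2 (thin lens f=-41): x=7.0000 theta=7/41 (≈0.1707)
After 3 (propagate distance d=24): x=455/41 (≈11.0976) theta=7/41 (≈0.1707)
After 4 (thin lens f=31): x=455/41 (≈11.0976) theta=-238/1271 (≈-0.1873)
z_focus = -x_out/theta_out = -(455/41)/(-238/1271) = 2015/34 ≈ 59.2647
Rounded to 4 decimal places: z = 59.2647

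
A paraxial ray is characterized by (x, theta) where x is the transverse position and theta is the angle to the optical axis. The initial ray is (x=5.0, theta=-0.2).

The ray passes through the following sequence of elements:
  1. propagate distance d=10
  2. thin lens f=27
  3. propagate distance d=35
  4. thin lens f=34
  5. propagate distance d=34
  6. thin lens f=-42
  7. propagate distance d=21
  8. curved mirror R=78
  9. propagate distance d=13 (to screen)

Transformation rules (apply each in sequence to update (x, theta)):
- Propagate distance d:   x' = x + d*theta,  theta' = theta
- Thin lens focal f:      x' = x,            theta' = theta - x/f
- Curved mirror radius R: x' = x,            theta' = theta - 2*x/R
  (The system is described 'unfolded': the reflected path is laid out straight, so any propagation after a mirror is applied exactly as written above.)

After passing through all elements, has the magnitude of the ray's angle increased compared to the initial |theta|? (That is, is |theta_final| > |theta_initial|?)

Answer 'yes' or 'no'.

Initial: x=5.0000 theta=-0.2000
After 1 (propagate distance d=10): x=3.0000 theta=-0.2000
After 2 (thin lens f=27): x=3.0000 theta=-14/45 (≈-0.3111)
After 3 (propagate distance d=35): x=-71/9 (≈-7.8889) theta=-14/45 (≈-0.3111)
After 4 (thin lens f=34): x=-71/9 (≈-7.8889) theta=-121/1530 (≈-0.0791)
After 5 (propagate distance d=34): x=-476/45 (≈-10.5778) theta=-121/1530 (≈-0.0791)
After 6 (thin lens f=-42): x=-476/45 (≈-10.5778) theta=-1519/4590 (≈-0.3309)
After 7 (propagate distance d=21): x=-8939/510 (≈-17.5275) theta=-1519/4590 (≈-0.3309)
After 8 (curved mirror R=78): x=-8939/510 (≈-17.5275) theta=707/5967 (≈0.1185)
After 9 (propagate distance d=13 (to screen)): x=-73381/4590 (≈-15.9871) theta=707/5967 (≈0.1185)
|theta_initial|=0.2000 |theta_final|=707/5967 (≈0.1185) -> not increased

Answer: no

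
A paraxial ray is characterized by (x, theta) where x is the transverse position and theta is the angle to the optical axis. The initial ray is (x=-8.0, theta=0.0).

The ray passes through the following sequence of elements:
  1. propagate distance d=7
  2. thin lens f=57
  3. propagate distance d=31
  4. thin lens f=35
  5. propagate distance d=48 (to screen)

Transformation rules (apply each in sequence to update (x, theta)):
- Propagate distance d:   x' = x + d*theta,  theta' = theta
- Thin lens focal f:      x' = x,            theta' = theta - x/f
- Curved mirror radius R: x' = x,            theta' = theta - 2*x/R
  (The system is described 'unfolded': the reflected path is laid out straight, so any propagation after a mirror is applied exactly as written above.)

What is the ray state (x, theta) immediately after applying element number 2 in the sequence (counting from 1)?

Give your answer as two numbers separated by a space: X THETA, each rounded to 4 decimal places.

Answer: -8.0000 0.1404

Derivation:
Initial: x=-8.0000 theta=0.0000
After 1 (propagate distance d=7): x=-8.0000 theta=0.0000
After 2 (thin lens f=57): x=-8.0000 theta=8/57 (≈0.1404)
Rounded to 4 decimal places: x = -8.0000, theta = 0.1404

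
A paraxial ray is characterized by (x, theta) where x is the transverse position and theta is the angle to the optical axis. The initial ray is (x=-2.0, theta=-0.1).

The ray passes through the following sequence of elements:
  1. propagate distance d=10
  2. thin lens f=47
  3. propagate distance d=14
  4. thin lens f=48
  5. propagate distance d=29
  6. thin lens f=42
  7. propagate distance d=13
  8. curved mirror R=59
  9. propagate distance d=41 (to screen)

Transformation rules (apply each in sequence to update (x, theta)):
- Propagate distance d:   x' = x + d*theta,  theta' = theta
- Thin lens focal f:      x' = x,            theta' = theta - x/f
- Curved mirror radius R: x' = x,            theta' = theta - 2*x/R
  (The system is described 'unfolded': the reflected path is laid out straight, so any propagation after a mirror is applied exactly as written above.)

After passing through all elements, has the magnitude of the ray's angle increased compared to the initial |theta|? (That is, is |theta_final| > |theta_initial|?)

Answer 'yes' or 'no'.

Initial: x=-2.0000 theta=-0.1000
After 1 (propagate distance d=10): x=-3.0000 theta=-0.1000
After 2 (thin lens f=47): x=-3.0000 theta=-17/470 (≈-0.0362)
After 3 (propagate distance d=14): x=-824/235 (≈-3.5064) theta=-17/470 (≈-0.0362)
After 4 (thin lens f=48): x=-824/235 (≈-3.5064) theta=26/705 (≈0.0369)
After 5 (propagate distance d=29): x=-1718/705 (≈-2.4369) theta=26/705 (≈0.0369)
After 6 (thin lens f=42): x=-1718/705 (≈-2.4369) theta=281/2961 (≈0.0949)
After 7 (propagate distance d=13): x=-379/315 (≈-1.2032) theta=281/2961 (≈0.0949)
After 8 (curved mirror R=59): x=-379/315 (≈-1.2032) theta=13169/97055 (≈0.1357)
After 9 (propagate distance d=41 (to screen)): x=3808394/873495 (≈4.3599) theta=13169/97055 (≈0.1357)
|theta_initial|=0.1000 |theta_final|=13169/97055 (≈0.1357) -> increased

Answer: yes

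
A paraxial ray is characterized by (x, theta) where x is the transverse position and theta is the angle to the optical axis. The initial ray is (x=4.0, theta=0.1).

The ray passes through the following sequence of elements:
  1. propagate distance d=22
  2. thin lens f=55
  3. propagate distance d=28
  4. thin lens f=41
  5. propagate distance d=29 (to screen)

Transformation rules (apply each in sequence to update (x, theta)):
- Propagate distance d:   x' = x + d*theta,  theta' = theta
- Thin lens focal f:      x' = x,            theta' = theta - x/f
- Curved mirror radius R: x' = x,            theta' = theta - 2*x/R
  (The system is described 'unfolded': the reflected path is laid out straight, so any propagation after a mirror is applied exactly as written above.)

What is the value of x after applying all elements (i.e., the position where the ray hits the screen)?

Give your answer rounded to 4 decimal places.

Answer: 1.3412

Derivation:
Initial: x=4.0000 theta=0.1000
After 1 (propagate distance d=22): x=6.2000 theta=0.1000
After 2 (thin lens f=55): x=6.2000 theta=-7/550 (≈-0.0127)
After 3 (propagate distance d=28): x=1607/275 (≈5.8436) theta=-7/550 (≈-0.0127)
After 4 (thin lens f=41): x=1607/275 (≈5.8436) theta=-3501/22550 (≈-0.1553)
After 5 (propagate distance d=29 (to screen)): x=6049/4510 (≈1.3412) theta=-3501/22550 (≈-0.1553)
Rounded to 4 decimal places: x = 1.3412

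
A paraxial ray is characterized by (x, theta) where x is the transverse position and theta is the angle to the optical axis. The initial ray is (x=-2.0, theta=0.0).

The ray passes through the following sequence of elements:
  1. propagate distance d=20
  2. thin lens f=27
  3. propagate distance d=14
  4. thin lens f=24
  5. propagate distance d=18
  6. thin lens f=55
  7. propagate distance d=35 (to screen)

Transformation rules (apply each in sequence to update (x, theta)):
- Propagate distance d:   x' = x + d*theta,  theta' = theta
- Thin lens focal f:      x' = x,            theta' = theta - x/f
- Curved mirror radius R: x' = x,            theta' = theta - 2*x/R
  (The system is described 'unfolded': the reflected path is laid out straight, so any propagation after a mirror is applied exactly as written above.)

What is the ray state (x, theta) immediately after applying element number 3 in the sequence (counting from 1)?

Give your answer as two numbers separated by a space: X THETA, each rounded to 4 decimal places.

Initial: x=-2.0000 theta=0.0000
After 1 (propagate distance d=20): x=-2.0000 theta=0.0000
After 2 (thin lens f=27): x=-2.0000 theta=2/27 (≈0.0741)
After 3 (propagate distance d=14): x=-26/27 (≈-0.9630) theta=2/27 (≈0.0741)
Rounded to 4 decimal places: x = -0.9630, theta = 0.0741

Answer: -0.9630 0.0741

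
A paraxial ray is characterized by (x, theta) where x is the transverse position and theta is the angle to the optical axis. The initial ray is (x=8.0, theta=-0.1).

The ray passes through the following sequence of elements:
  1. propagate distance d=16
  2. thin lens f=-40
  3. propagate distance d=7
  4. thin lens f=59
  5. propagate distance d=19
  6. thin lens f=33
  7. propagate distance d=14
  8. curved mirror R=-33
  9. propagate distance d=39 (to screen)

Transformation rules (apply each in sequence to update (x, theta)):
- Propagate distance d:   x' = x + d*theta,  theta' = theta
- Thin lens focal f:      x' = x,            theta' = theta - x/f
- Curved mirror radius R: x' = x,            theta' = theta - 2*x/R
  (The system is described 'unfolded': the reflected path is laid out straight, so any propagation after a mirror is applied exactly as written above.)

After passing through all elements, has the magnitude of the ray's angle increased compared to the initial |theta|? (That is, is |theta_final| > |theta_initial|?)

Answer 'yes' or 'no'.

Initial: x=8.0000 theta=-0.1000
After 1 (propagate distance d=16): x=6.4000 theta=-0.1000
After 2 (thin lens f=-40): x=6.4000 theta=0.0600
After 3 (propagate distance d=7): x=6.8200 theta=0.0600
After 4 (thin lens f=59): x=6.8200 theta=-82/1475 (≈-0.0556)
After 5 (propagate distance d=19): x=17003/2950 (≈5.7637) theta=-82/1475 (≈-0.0556)
After 6 (thin lens f=33): x=17003/2950 (≈5.7637) theta=-4483/19470 (≈-0.2303)
After 7 (propagate distance d=14): x=247289/97350 (≈2.5402) theta=-4483/19470 (≈-0.2303)
After 8 (curved mirror R=-33): x=247289/97350 (≈2.5402) theta=-245117/3212550 (≈-0.0763)
After 9 (propagate distance d=39 (to screen)): x=-233171/535425 (≈-0.4355) theta=-245117/3212550 (≈-0.0763)
|theta_initial|=0.1000 |theta_final|=245117/3212550 (≈0.0763) -> not increased

Answer: no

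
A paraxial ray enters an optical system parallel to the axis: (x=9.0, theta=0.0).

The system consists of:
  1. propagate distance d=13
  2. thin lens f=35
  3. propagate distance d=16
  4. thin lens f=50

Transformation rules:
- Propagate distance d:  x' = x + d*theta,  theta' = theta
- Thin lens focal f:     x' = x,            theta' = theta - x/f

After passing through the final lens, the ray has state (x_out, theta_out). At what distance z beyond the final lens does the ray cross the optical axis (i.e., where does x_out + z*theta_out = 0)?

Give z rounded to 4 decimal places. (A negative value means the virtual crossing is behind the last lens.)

Answer: 13.7681

Derivation:
Initial: x=9.0000 theta=0.0000
After 1 (propagate distance d=13): x=9.0000 theta=0.0000
After 2 (thin lens f=35): x=9.0000 theta=-9/35 (≈-0.2571)
After 3 (propagate distance d=16): x=171/35 (≈4.8857) theta=-9/35 (≈-0.2571)
After 4 (thin lens f=50): x=171/35 (≈4.8857) theta=-621/1750 (≈-0.3549)
z_focus = -x_out/theta_out = -(171/35)/(-621/1750) = 950/69 ≈ 13.7681
Rounded to 4 decimal places: z = 13.7681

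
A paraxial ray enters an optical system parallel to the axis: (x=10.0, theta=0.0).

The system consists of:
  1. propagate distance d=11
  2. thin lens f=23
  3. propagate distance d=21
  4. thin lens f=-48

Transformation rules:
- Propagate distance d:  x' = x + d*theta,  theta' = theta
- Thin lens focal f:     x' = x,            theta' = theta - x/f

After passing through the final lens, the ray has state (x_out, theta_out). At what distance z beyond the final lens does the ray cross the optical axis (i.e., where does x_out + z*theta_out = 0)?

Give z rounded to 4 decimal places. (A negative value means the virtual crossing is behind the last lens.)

Answer: 2.0870

Derivation:
Initial: x=10.0000 theta=0.0000
After 1 (propagate distance d=11): x=10.0000 theta=0.0000
After 2 (thin lens f=23): x=10.0000 theta=-10/23 (≈-0.4348)
After 3 (propagate distance d=21): x=20/23 (≈0.8696) theta=-10/23 (≈-0.4348)
After 4 (thin lens f=-48): x=20/23 (≈0.8696) theta=-5/12 (≈-0.4167)
z_focus = -x_out/theta_out = -(20/23)/(-5/12) = 48/23 ≈ 2.0870
Rounded to 4 decimal places: z = 2.0870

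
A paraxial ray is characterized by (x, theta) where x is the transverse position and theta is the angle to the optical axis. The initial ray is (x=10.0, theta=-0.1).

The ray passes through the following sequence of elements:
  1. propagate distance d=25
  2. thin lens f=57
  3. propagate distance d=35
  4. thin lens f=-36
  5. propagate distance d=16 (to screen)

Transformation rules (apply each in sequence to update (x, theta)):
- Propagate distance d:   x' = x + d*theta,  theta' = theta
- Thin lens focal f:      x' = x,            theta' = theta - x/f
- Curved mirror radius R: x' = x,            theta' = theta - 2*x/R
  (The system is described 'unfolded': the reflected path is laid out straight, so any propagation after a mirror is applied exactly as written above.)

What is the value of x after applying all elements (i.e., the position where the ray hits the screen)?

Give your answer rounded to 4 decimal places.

Answer: -4.5795

Derivation:
Initial: x=10.0000 theta=-0.1000
After 1 (propagate distance d=25): x=7.5000 theta=-0.1000
After 2 (thin lens f=57): x=7.5000 theta=-22/95 (≈-0.2316)
After 3 (propagate distance d=35): x=-23/38 (≈-0.6053) theta=-22/95 (≈-0.2316)
After 4 (thin lens f=-36): x=-23/38 (≈-0.6053) theta=-1699/6840 (≈-0.2484)
After 5 (propagate distance d=16 (to screen)): x=-7831/1710 (≈-4.5795) theta=-1699/6840 (≈-0.2484)
Rounded to 4 decimal places: x = -4.5795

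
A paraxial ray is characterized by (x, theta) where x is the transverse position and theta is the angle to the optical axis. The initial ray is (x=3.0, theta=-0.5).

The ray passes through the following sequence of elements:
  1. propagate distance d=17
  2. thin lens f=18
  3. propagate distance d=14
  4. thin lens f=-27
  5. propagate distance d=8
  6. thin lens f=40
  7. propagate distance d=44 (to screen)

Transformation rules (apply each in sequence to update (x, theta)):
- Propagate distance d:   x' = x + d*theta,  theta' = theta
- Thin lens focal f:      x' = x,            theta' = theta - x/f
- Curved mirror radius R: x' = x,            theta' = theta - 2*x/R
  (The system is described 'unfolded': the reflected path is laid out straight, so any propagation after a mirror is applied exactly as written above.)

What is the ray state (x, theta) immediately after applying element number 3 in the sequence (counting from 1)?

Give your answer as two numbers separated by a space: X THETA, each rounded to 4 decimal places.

Answer: -8.2222 -0.1944

Derivation:
Initial: x=3.0000 theta=-0.5000
After 1 (propagate distance d=17): x=-5.5000 theta=-0.5000
After 2 (thin lens f=18): x=-5.5000 theta=-7/36 (≈-0.1944)
After 3 (propagate distance d=14): x=-74/9 (≈-8.2222) theta=-7/36 (≈-0.1944)
Rounded to 4 decimal places: x = -8.2222, theta = -0.1944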